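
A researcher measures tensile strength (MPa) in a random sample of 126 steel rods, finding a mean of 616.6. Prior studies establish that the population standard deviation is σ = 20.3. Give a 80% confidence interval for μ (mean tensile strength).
(614.28, 618.92)

z-interval (σ known):
z* = 1.282 for 80% confidence

Margin of error = z* · σ/√n = 1.282 · 20.3/√126 = 2.32

CI: (616.6 - 2.32, 616.6 + 2.32) = (614.28, 618.92)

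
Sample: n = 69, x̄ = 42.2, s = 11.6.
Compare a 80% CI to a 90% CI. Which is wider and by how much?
90% CI is wider by 1.05

df = 68
80% CI: t* = 1.294, (40.39, 44.01), width = 2 · t* · s/√n = 3.61
90% CI: t* = 1.668, (39.87, 44.53), width = 2 · t* · s/√n = 4.66

The 90% CI is wider by 4.66 - 3.61 = 1.05.
Higher confidence requires a wider interval.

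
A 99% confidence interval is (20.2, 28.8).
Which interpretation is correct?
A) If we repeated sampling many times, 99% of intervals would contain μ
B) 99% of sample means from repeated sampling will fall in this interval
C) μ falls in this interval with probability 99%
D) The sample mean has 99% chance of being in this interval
A

A) Correct — this is the frequentist long-run coverage interpretation.
B) Wrong — coverage applies to intervals containing μ, not to future x̄ values.
C) Wrong — μ is fixed; the randomness lives in the interval, not in μ.
D) Wrong — x̄ is observed and sits in the interval by construction.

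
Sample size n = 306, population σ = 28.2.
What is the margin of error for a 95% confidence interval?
Margin of error = 3.16

Margin of error = z* · σ/√n
= 1.960 · 28.2/√306
= 1.960 · 28.2/17.4929
= 3.16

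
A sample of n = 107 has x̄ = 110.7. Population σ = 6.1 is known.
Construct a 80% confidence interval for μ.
(109.94, 111.46)

z-interval (σ known):
z* = 1.282 for 80% confidence

Margin of error = z* · σ/√n = 1.282 · 6.1/√107 = 0.76

CI: (110.7 - 0.76, 110.7 + 0.76) = (109.94, 111.46)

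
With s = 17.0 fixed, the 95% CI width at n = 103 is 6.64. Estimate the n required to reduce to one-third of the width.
n ≈ 927

CI width ∝ 1/√n
To reduce width by factor 3, need √n to grow by 3 → need 3² = 9 times as many samples.

Current: n = 103, width = 6.64
New: n = 927, width ≈ 2.19

Width reduced by factor of 6.64/2.19 = 3.03.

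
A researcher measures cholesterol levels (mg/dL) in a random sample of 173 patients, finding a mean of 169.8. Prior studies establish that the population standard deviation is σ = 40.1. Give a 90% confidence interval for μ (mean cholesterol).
(164.78, 174.82)

z-interval (σ known):
z* = 1.645 for 90% confidence

Margin of error = z* · σ/√n = 1.645 · 40.1/√173 = 5.02

CI: (169.8 - 5.02, 169.8 + 5.02) = (164.78, 174.82)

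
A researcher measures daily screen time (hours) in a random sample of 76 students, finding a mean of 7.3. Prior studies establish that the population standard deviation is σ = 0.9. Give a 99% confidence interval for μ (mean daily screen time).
(7.03, 7.57)

z-interval (σ known):
z* = 2.576 for 99% confidence

Margin of error = z* · σ/√n = 2.576 · 0.9/√76 = 0.27

CI: (7.3 - 0.27, 7.3 + 0.27) = (7.03, 7.57)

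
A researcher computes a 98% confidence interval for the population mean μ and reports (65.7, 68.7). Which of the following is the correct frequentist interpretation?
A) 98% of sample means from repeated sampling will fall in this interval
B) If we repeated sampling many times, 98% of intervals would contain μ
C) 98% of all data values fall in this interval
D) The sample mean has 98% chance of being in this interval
B

A) Wrong — coverage applies to intervals containing μ, not to future x̄ values.
B) Correct — this is the frequentist long-run coverage interpretation.
C) Wrong — a CI is about the parameter μ, not individual data values.
D) Wrong — x̄ is observed and sits in the interval by construction.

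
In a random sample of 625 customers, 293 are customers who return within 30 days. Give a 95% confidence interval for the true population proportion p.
(0.430, 0.508)

Proportion CI:
p̂ = 293/625 = 0.46880
SE = √(p̂(1-p̂)/n) = √(0.46880 · 0.53120 / 625) = 0.01996

z* = 1.960
Margin = z* · SE = 1.960 · 0.01996 = 0.0391

CI: 0.46880 ± 0.0391 = (0.430, 0.508)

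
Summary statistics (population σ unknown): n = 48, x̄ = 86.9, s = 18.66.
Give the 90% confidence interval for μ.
(82.38, 91.42)

t-interval (σ unknown):
df = n - 1 = 47
t* = 1.678 for 90% confidence

Margin of error = t* · s/√n = 1.678 · 18.66/√48 = 4.52

CI: (82.38, 91.42)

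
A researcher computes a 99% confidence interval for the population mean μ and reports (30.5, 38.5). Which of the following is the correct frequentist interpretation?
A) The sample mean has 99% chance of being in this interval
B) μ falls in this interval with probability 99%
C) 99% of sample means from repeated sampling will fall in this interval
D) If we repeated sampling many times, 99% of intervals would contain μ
D

A) Wrong — x̄ is observed and sits in the interval by construction.
B) Wrong — μ is fixed; the randomness lives in the interval, not in μ.
C) Wrong — coverage applies to intervals containing μ, not to future x̄ values.
D) Correct — this is the frequentist long-run coverage interpretation.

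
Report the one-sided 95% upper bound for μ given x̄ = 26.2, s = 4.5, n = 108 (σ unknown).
μ ≤ 26.92

Upper bound (one-sided):
t* = 1.659 (one-sided for 95%)
Upper bound = x̄ + t* · s/√n = 26.2 + 1.659 · 4.5/√108 = 26.92

We are 95% confident that μ ≤ 26.92.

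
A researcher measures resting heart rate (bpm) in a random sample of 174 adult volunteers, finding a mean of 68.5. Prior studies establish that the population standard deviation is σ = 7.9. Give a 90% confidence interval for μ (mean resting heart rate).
(67.51, 69.49)

z-interval (σ known):
z* = 1.645 for 90% confidence

Margin of error = z* · σ/√n = 1.645 · 7.9/√174 = 0.99

CI: (68.5 - 0.99, 68.5 + 0.99) = (67.51, 69.49)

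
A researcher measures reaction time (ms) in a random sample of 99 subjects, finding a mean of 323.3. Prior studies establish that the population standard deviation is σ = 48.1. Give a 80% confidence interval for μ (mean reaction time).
(317.10, 329.50)

z-interval (σ known):
z* = 1.282 for 80% confidence

Margin of error = z* · σ/√n = 1.282 · 48.1/√99 = 6.20

CI: (323.3 - 6.20, 323.3 + 6.20) = (317.10, 329.50)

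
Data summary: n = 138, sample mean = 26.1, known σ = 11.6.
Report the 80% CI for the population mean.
(24.83, 27.37)

z-interval (σ known):
z* = 1.282 for 80% confidence

Margin of error = z* · σ/√n = 1.282 · 11.6/√138 = 1.27

CI: (26.1 - 1.27, 26.1 + 1.27) = (24.83, 27.37)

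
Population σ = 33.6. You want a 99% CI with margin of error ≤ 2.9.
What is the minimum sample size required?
n ≥ 891

For margin E ≤ 2.9:
n ≥ (z* · σ / E)²
n ≥ (2.576 · 33.6 / 2.9)²
n ≥ 890.79

Minimum n = 891 (rounding up)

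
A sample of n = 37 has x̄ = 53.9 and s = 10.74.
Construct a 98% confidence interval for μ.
(49.60, 58.20)

t-interval (σ unknown):
df = n - 1 = 36
t* = 2.434 for 98% confidence

Margin of error = t* · s/√n = 2.434 · 10.74/√37 = 4.30

CI: (49.60, 58.20)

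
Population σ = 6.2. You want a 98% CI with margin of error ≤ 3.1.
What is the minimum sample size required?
n ≥ 22

For margin E ≤ 3.1:
n ≥ (z* · σ / E)²
n ≥ (2.326 · 6.2 / 3.1)²
n ≥ 21.64

Minimum n = 22 (rounding up)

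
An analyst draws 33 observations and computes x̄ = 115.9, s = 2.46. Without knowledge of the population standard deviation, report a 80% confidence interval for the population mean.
(115.34, 116.46)

t-interval (σ unknown):
df = n - 1 = 32
t* = 1.309 for 80% confidence

Margin of error = t* · s/√n = 1.309 · 2.46/√33 = 0.56

CI: (115.34, 116.46)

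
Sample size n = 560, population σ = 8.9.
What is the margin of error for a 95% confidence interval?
Margin of error = 0.74

Margin of error = z* · σ/√n
= 1.960 · 8.9/√560
= 1.960 · 8.9/23.6643
= 0.74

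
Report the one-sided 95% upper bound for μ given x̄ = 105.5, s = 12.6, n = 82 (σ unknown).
μ ≤ 107.82

Upper bound (one-sided):
t* = 1.664 (one-sided for 95%)
Upper bound = x̄ + t* · s/√n = 105.5 + 1.664 · 12.6/√82 = 107.82

We are 95% confident that μ ≤ 107.82.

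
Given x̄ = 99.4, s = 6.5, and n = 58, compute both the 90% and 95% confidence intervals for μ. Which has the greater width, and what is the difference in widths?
95% CI is wider by 0.57

df = 57
90% CI: t* = 1.672, (97.97, 100.83), width = 2 · t* · s/√n = 2.85
95% CI: t* = 2.002, (97.69, 101.11), width = 2 · t* · s/√n = 3.42

The 95% CI is wider by 3.42 - 2.85 = 0.57.
Higher confidence requires a wider interval.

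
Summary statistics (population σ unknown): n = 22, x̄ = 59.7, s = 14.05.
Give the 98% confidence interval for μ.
(52.16, 67.24)

t-interval (σ unknown):
df = n - 1 = 21
t* = 2.518 for 98% confidence

Margin of error = t* · s/√n = 2.518 · 14.05/√22 = 7.54

CI: (52.16, 67.24)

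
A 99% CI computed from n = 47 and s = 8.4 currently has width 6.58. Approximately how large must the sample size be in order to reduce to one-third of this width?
n ≈ 423

CI width ∝ 1/√n
To reduce width by factor 3, need √n to grow by 3 → need 3² = 9 times as many samples.

Current: n = 47, width = 6.58
New: n = 423, width ≈ 2.11

Width reduced by factor of 6.58/2.11 = 3.12.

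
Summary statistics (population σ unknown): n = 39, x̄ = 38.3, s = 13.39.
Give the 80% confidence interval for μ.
(35.50, 41.10)

t-interval (σ unknown):
df = n - 1 = 38
t* = 1.304 for 80% confidence

Margin of error = t* · s/√n = 1.304 · 13.39/√39 = 2.80

CI: (35.50, 41.10)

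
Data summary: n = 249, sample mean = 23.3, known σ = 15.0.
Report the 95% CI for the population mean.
(21.44, 25.16)

z-interval (σ known):
z* = 1.960 for 95% confidence

Margin of error = z* · σ/√n = 1.960 · 15.0/√249 = 1.86

CI: (23.3 - 1.86, 23.3 + 1.86) = (21.44, 25.16)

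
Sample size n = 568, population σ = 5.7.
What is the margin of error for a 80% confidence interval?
Margin of error = 0.31

Margin of error = z* · σ/√n
= 1.282 · 5.7/√568
= 1.282 · 5.7/23.8328
= 0.31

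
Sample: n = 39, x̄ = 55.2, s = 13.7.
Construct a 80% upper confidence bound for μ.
μ ≤ 57.07

Upper bound (one-sided):
t* = 0.851 (one-sided for 80%)
Upper bound = x̄ + t* · s/√n = 55.2 + 0.851 · 13.7/√39 = 57.07

We are 80% confident that μ ≤ 57.07.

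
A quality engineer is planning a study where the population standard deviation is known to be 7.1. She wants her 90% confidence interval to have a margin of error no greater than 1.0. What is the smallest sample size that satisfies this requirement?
n ≥ 137

For margin E ≤ 1.0:
n ≥ (z* · σ / E)²
n ≥ (1.645 · 7.1 / 1.0)²
n ≥ 136.41

Minimum n = 137 (rounding up)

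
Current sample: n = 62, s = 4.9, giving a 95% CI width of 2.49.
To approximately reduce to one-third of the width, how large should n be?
n ≈ 558

CI width ∝ 1/√n
To reduce width by factor 3, need √n to grow by 3 → need 3² = 9 times as many samples.

Current: n = 62, width = 2.49
New: n = 558, width ≈ 0.81

Width reduced by factor of 2.49/0.81 = 3.07.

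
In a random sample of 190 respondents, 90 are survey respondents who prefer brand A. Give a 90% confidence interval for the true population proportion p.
(0.414, 0.533)

Proportion CI:
p̂ = 90/190 = 0.47368
SE = √(p̂(1-p̂)/n) = √(0.47368 · 0.52632 / 190) = 0.03622

z* = 1.645
Margin = z* · SE = 1.645 · 0.03622 = 0.0596

CI: 0.47368 ± 0.0596 = (0.414, 0.533)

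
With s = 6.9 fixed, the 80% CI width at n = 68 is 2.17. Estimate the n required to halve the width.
n ≈ 272

CI width ∝ 1/√n
To reduce width by factor 2, need √n to grow by 2 → need 2² = 4 times as many samples.

Current: n = 68, width = 2.17
New: n = 272, width ≈ 1.08

Width reduced by factor of 2.17/1.08 = 2.01.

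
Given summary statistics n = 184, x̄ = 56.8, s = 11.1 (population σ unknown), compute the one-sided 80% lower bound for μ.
μ ≥ 56.11

Lower bound (one-sided):
t* = 0.844 (one-sided for 80%)
Lower bound = x̄ - t* · s/√n = 56.8 - 0.844 · 11.1/√184 = 56.11

We are 80% confident that μ ≥ 56.11.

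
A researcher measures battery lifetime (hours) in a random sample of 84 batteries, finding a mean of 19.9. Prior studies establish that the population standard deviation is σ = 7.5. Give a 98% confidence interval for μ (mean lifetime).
(18.00, 21.80)

z-interval (σ known):
z* = 2.326 for 98% confidence

Margin of error = z* · σ/√n = 2.326 · 7.5/√84 = 1.90

CI: (19.9 - 1.90, 19.9 + 1.90) = (18.00, 21.80)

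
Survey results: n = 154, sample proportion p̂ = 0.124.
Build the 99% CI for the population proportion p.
(0.056, 0.192)

Proportion CI:
SE = √(p̂(1-p̂)/n) = √(0.124 · 0.876 / 154) = 0.02656

z* = 2.576
Margin = z* · SE = 2.576 · 0.02656 = 0.0684

CI: 0.124 ± 0.0684 = (0.056, 0.192)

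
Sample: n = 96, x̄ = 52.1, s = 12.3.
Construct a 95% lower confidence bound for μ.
μ ≥ 50.01

Lower bound (one-sided):
t* = 1.661 (one-sided for 95%)
Lower bound = x̄ - t* · s/√n = 52.1 - 1.661 · 12.3/√96 = 50.01

We are 95% confident that μ ≥ 50.01.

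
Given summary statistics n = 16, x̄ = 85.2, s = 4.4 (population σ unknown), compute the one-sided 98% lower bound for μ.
μ ≥ 82.73

Lower bound (one-sided):
t* = 2.249 (one-sided for 98%)
Lower bound = x̄ - t* · s/√n = 85.2 - 2.249 · 4.4/√16 = 82.73

We are 98% confident that μ ≥ 82.73.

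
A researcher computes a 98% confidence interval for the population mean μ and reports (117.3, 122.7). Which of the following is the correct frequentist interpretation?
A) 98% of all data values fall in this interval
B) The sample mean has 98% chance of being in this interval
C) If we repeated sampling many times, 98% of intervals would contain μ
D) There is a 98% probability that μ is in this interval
C

A) Wrong — a CI is about the parameter μ, not individual data values.
B) Wrong — x̄ is observed and sits in the interval by construction.
C) Correct — this is the frequentist long-run coverage interpretation.
D) Wrong — μ is fixed; the randomness lives in the interval, not in μ.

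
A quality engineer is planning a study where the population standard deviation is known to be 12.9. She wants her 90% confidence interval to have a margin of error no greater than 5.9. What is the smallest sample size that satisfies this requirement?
n ≥ 13

For margin E ≤ 5.9:
n ≥ (z* · σ / E)²
n ≥ (1.645 · 12.9 / 5.9)²
n ≥ 12.94

Minimum n = 13 (rounding up)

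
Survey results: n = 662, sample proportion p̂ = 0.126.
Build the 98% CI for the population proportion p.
(0.096, 0.156)

Proportion CI:
SE = √(p̂(1-p̂)/n) = √(0.126 · 0.874 / 662) = 0.01290

z* = 2.326
Margin = z* · SE = 2.326 · 0.01290 = 0.0300

CI: 0.126 ± 0.0300 = (0.096, 0.156)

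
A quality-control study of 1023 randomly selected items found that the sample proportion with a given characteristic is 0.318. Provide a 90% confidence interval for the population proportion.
(0.294, 0.342)

Proportion CI:
SE = √(p̂(1-p̂)/n) = √(0.318 · 0.682 / 1023) = 0.01456

z* = 1.645
Margin = z* · SE = 1.645 · 0.01456 = 0.0240

CI: 0.318 ± 0.0240 = (0.294, 0.342)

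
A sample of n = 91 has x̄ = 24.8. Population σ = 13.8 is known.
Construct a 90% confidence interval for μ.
(22.42, 27.18)

z-interval (σ known):
z* = 1.645 for 90% confidence

Margin of error = z* · σ/√n = 1.645 · 13.8/√91 = 2.38

CI: (24.8 - 2.38, 24.8 + 2.38) = (22.42, 27.18)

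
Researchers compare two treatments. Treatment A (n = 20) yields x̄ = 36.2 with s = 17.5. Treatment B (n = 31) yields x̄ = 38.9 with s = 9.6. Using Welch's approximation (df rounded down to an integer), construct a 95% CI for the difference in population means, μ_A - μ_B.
(-11.49, 6.09)

Difference: x̄₁ - x̄₂ = -2.70
SE = √(s₁²/n₁ + s₂²/n₂) = √(17.5²/20 + 9.6²/31) = 4.2761
df = 26.46 → 26 (Welch–Satterthwaite, rounded down)
t* = 2.056

CI: -2.70 ± 2.056 · 4.2761 = -2.70 ± 8.79 = (-11.49, 6.09)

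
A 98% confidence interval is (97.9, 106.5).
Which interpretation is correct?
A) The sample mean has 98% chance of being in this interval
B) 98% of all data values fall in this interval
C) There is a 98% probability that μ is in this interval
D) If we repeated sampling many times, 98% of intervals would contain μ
D

A) Wrong — x̄ is observed and sits in the interval by construction.
B) Wrong — a CI is about the parameter μ, not individual data values.
C) Wrong — μ is fixed; the randomness lives in the interval, not in μ.
D) Correct — this is the frequentist long-run coverage interpretation.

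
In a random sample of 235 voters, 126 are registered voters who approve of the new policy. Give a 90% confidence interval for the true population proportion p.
(0.483, 0.590)

Proportion CI:
p̂ = 126/235 = 0.53617
SE = √(p̂(1-p̂)/n) = √(0.53617 · 0.46383 / 235) = 0.03253

z* = 1.645
Margin = z* · SE = 1.645 · 0.03253 = 0.0535

CI: 0.53617 ± 0.0535 = (0.483, 0.590)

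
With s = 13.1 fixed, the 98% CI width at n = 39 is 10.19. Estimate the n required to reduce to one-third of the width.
n ≈ 351

CI width ∝ 1/√n
To reduce width by factor 3, need √n to grow by 3 → need 3² = 9 times as many samples.

Current: n = 39, width = 10.19
New: n = 351, width ≈ 3.27

Width reduced by factor of 10.19/3.27 = 3.12.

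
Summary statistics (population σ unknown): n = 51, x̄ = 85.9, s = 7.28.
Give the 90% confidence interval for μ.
(84.19, 87.61)

t-interval (σ unknown):
df = n - 1 = 50
t* = 1.676 for 90% confidence

Margin of error = t* · s/√n = 1.676 · 7.28/√51 = 1.71

CI: (84.19, 87.61)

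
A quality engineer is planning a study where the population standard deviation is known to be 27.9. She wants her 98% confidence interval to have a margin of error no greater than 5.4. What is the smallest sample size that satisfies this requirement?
n ≥ 145

For margin E ≤ 5.4:
n ≥ (z* · σ / E)²
n ≥ (2.326 · 27.9 / 5.4)²
n ≥ 144.42

Minimum n = 145 (rounding up)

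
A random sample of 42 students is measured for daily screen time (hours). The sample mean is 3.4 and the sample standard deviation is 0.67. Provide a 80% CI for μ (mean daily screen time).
(3.27, 3.53)

t-interval (σ unknown):
df = n - 1 = 41
t* = 1.303 for 80% confidence

Margin of error = t* · s/√n = 1.303 · 0.67/√42 = 0.13

CI: (3.27, 3.53)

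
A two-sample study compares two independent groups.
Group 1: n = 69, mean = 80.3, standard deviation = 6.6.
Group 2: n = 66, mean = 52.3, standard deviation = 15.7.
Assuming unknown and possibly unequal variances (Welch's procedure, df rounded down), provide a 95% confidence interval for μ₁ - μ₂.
(23.85, 32.15)

Difference: x̄₁ - x̄₂ = 28.00
SE = √(s₁²/n₁ + s₂²/n₂) = √(6.6²/69 + 15.7²/66) = 2.0895
df = 86.47 → 86 (Welch–Satterthwaite, rounded down)
t* = 1.988

CI: 28.00 ± 1.988 · 2.0895 = 28.00 ± 4.15 = (23.85, 32.15)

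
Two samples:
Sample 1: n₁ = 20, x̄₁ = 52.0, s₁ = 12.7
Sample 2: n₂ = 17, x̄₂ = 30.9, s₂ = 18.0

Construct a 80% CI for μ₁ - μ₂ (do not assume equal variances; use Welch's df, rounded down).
(14.26, 27.94)

Difference: x̄₁ - x̄₂ = 21.10
SE = √(s₁²/n₁ + s₂²/n₂) = √(12.7²/20 + 18.0²/17) = 5.2080
df = 28.16 → 28 (Welch–Satterthwaite, rounded down)
t* = 1.313

CI: 21.10 ± 1.313 · 5.2080 = 21.10 ± 6.84 = (14.26, 27.94)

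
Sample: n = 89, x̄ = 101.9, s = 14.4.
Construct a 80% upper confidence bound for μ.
μ ≤ 103.19

Upper bound (one-sided):
t* = 0.846 (one-sided for 80%)
Upper bound = x̄ + t* · s/√n = 101.9 + 0.846 · 14.4/√89 = 103.19

We are 80% confident that μ ≤ 103.19.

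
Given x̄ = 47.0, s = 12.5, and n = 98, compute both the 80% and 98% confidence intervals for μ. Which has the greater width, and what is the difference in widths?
98% CI is wider by 2.71

df = 97
80% CI: t* = 1.290, (45.37, 48.63), width = 2 · t* · s/√n = 3.26
98% CI: t* = 2.365, (44.01, 49.99), width = 2 · t* · s/√n = 5.97

The 98% CI is wider by 5.97 - 3.26 = 2.71.
Higher confidence requires a wider interval.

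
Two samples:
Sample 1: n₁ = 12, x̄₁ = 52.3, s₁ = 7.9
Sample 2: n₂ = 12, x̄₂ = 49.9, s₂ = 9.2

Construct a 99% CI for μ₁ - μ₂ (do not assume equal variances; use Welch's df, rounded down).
(-7.51, 12.31)

Difference: x̄₁ - x̄₂ = 2.40
SE = √(s₁²/n₁ + s₂²/n₂) = √(7.9²/12 + 9.2²/12) = 3.5006
df = 21.51 → 21 (Welch–Satterthwaite, rounded down)
t* = 2.831

CI: 2.40 ± 2.831 · 3.5006 = 2.40 ± 9.91 = (-7.51, 12.31)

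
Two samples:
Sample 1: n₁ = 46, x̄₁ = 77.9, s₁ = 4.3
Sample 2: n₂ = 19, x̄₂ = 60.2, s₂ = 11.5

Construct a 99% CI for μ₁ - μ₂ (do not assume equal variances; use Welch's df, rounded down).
(9.98, 25.42)

Difference: x̄₁ - x̄₂ = 17.70
SE = √(s₁²/n₁ + s₂²/n₂) = √(4.3²/46 + 11.5²/19) = 2.7134
df = 20.11 → 20 (Welch–Satterthwaite, rounded down)
t* = 2.845

CI: 17.70 ± 2.845 · 2.7134 = 17.70 ± 7.72 = (9.98, 25.42)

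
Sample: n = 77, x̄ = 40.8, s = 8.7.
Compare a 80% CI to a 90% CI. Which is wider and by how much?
90% CI is wider by 0.74

df = 76
80% CI: t* = 1.293, (39.52, 42.08), width = 2 · t* · s/√n = 2.56
90% CI: t* = 1.665, (39.15, 42.45), width = 2 · t* · s/√n = 3.30

The 90% CI is wider by 3.30 - 2.56 = 0.74.
Higher confidence requires a wider interval.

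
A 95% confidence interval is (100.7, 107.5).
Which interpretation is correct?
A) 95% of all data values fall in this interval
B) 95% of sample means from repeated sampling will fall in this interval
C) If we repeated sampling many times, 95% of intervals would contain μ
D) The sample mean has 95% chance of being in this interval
C

A) Wrong — a CI is about the parameter μ, not individual data values.
B) Wrong — coverage applies to intervals containing μ, not to future x̄ values.
C) Correct — this is the frequentist long-run coverage interpretation.
D) Wrong — x̄ is observed and sits in the interval by construction.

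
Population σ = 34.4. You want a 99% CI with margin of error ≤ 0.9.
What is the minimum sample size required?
n ≥ 9695

For margin E ≤ 0.9:
n ≥ (z* · σ / E)²
n ≥ (2.576 · 34.4 / 0.9)²
n ≥ 9694.46

Minimum n = 9695 (rounding up)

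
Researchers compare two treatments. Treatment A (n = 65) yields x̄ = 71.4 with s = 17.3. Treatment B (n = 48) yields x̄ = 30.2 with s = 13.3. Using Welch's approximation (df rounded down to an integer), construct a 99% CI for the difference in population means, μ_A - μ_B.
(33.65, 48.75)

Difference: x̄₁ - x̄₂ = 41.20
SE = √(s₁²/n₁ + s₂²/n₂) = √(17.3²/65 + 13.3²/48) = 2.8792
df = 110.80 → 110 (Welch–Satterthwaite, rounded down)
t* = 2.621

CI: 41.20 ± 2.621 · 2.8792 = 41.20 ± 7.55 = (33.65, 48.75)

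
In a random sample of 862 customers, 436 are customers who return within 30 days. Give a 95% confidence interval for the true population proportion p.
(0.472, 0.539)

Proportion CI:
p̂ = 436/862 = 0.50580
SE = √(p̂(1-p̂)/n) = √(0.50580 · 0.49420 / 862) = 0.01703

z* = 1.960
Margin = z* · SE = 1.960 · 0.01703 = 0.0334

CI: 0.50580 ± 0.0334 = (0.472, 0.539)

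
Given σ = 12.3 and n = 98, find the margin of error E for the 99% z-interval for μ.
Margin of error = 3.20

Margin of error = z* · σ/√n
= 2.576 · 12.3/√98
= 2.576 · 12.3/9.8995
= 3.20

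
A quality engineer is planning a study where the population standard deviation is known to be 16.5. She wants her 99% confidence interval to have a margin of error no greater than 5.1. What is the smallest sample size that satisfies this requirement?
n ≥ 70

For margin E ≤ 5.1:
n ≥ (z* · σ / E)²
n ≥ (2.576 · 16.5 / 5.1)²
n ≥ 69.46

Minimum n = 70 (rounding up)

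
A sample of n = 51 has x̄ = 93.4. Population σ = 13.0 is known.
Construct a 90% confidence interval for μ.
(90.41, 96.39)

z-interval (σ known):
z* = 1.645 for 90% confidence

Margin of error = z* · σ/√n = 1.645 · 13.0/√51 = 2.99

CI: (93.4 - 2.99, 93.4 + 2.99) = (90.41, 96.39)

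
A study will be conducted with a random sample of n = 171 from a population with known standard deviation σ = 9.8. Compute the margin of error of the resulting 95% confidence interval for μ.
Margin of error = 1.47

Margin of error = z* · σ/√n
= 1.960 · 9.8/√171
= 1.960 · 9.8/13.0767
= 1.47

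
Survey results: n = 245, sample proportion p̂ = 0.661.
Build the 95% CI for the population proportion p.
(0.602, 0.720)

Proportion CI:
SE = √(p̂(1-p̂)/n) = √(0.661 · 0.339 / 245) = 0.03024

z* = 1.960
Margin = z* · SE = 1.960 · 0.03024 = 0.0593

CI: 0.661 ± 0.0593 = (0.602, 0.720)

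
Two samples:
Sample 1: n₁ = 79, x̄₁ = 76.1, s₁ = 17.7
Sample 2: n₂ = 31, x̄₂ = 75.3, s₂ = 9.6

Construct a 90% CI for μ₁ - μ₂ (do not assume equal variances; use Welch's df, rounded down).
(-3.58, 5.18)

Difference: x̄₁ - x̄₂ = 0.80
SE = √(s₁²/n₁ + s₂²/n₂) = √(17.7²/79 + 9.6²/31) = 2.6341
df = 97.02 → 97 (Welch–Satterthwaite, rounded down)
t* = 1.661

CI: 0.80 ± 1.661 · 2.6341 = 0.80 ± 4.38 = (-3.58, 5.18)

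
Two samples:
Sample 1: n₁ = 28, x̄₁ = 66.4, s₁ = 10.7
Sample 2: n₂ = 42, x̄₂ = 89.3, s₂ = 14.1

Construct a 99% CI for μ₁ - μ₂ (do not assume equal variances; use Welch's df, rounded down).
(-30.78, -15.02)

Difference: x̄₁ - x̄₂ = -22.90
SE = √(s₁²/n₁ + s₂²/n₂) = √(10.7²/28 + 14.1²/42) = 2.9703
df = 66.77 → 66 (Welch–Satterthwaite, rounded down)
t* = 2.652

CI: -22.90 ± 2.652 · 2.9703 = -22.90 ± 7.88 = (-30.78, -15.02)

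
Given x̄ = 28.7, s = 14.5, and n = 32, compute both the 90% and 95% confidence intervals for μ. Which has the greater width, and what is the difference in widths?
95% CI is wider by 1.77

df = 31
90% CI: t* = 1.696, (24.35, 33.05), width = 2 · t* · s/√n = 8.69
95% CI: t* = 2.040, (23.47, 33.93), width = 2 · t* · s/√n = 10.46

The 95% CI is wider by 10.46 - 8.69 = 1.77.
Higher confidence requires a wider interval.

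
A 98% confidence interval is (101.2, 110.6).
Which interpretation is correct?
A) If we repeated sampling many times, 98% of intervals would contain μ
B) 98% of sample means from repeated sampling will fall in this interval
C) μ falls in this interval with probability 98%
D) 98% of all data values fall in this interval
A

A) Correct — this is the frequentist long-run coverage interpretation.
B) Wrong — coverage applies to intervals containing μ, not to future x̄ values.
C) Wrong — μ is fixed; the randomness lives in the interval, not in μ.
D) Wrong — a CI is about the parameter μ, not individual data values.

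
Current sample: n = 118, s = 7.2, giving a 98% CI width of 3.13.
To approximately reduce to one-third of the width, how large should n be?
n ≈ 1062

CI width ∝ 1/√n
To reduce width by factor 3, need √n to grow by 3 → need 3² = 9 times as many samples.

Current: n = 118, width = 3.13
New: n = 1062, width ≈ 1.03

Width reduced by factor of 3.13/1.03 = 3.04.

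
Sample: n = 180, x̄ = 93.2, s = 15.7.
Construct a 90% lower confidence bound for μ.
μ ≥ 91.70

Lower bound (one-sided):
t* = 1.286 (one-sided for 90%)
Lower bound = x̄ - t* · s/√n = 93.2 - 1.286 · 15.7/√180 = 91.70

We are 90% confident that μ ≥ 91.70.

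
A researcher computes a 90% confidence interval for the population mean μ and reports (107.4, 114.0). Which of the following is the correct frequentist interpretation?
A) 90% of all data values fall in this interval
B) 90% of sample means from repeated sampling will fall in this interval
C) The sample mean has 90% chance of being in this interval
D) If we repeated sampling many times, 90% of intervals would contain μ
D

A) Wrong — a CI is about the parameter μ, not individual data values.
B) Wrong — coverage applies to intervals containing μ, not to future x̄ values.
C) Wrong — x̄ is observed and sits in the interval by construction.
D) Correct — this is the frequentist long-run coverage interpretation.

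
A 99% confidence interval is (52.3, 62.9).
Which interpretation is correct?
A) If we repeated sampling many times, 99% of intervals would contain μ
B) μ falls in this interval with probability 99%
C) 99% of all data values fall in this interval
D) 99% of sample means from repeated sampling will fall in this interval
A

A) Correct — this is the frequentist long-run coverage interpretation.
B) Wrong — μ is fixed; the randomness lives in the interval, not in μ.
C) Wrong — a CI is about the parameter μ, not individual data values.
D) Wrong — coverage applies to intervals containing μ, not to future x̄ values.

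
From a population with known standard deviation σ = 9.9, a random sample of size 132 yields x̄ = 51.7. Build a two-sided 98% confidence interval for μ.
(49.70, 53.70)

z-interval (σ known):
z* = 2.326 for 98% confidence

Margin of error = z* · σ/√n = 2.326 · 9.9/√132 = 2.00

CI: (51.7 - 2.00, 51.7 + 2.00) = (49.70, 53.70)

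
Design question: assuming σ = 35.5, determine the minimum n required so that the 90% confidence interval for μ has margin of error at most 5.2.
n ≥ 127

For margin E ≤ 5.2:
n ≥ (z* · σ / E)²
n ≥ (1.645 · 35.5 / 5.2)²
n ≥ 126.12

Minimum n = 127 (rounding up)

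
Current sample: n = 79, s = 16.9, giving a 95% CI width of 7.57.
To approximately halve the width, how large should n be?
n ≈ 316

CI width ∝ 1/√n
To reduce width by factor 2, need √n to grow by 2 → need 2² = 4 times as many samples.

Current: n = 79, width = 7.57
New: n = 316, width ≈ 3.74

Width reduced by factor of 7.57/3.74 = 2.02.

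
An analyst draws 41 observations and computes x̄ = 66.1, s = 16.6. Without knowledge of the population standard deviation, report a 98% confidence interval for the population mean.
(59.82, 72.38)

t-interval (σ unknown):
df = n - 1 = 40
t* = 2.423 for 98% confidence

Margin of error = t* · s/√n = 2.423 · 16.6/√41 = 6.28

CI: (59.82, 72.38)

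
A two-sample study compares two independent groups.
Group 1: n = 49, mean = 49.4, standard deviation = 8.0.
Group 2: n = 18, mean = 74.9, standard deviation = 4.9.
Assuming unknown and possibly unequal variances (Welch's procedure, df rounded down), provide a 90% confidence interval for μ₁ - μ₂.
(-28.22, -22.78)

Difference: x̄₁ - x̄₂ = -25.50
SE = √(s₁²/n₁ + s₂²/n₂) = √(8.0²/49 + 4.9²/18) = 1.6248
df = 49.71 → 49 (Welch–Satterthwaite, rounded down)
t* = 1.677

CI: -25.50 ± 1.677 · 1.6248 = -25.50 ± 2.72 = (-28.22, -22.78)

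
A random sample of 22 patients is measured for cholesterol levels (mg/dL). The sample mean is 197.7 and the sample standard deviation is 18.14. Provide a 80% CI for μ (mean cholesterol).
(192.58, 202.82)

t-interval (σ unknown):
df = n - 1 = 21
t* = 1.323 for 80% confidence

Margin of error = t* · s/√n = 1.323 · 18.14/√22 = 5.12

CI: (192.58, 202.82)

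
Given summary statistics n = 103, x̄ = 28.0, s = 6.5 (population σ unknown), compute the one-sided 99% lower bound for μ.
μ ≥ 26.49

Lower bound (one-sided):
t* = 2.363 (one-sided for 99%)
Lower bound = x̄ - t* · s/√n = 28.0 - 2.363 · 6.5/√103 = 26.49

We are 99% confident that μ ≥ 26.49.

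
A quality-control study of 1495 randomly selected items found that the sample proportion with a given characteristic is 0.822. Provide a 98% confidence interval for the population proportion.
(0.799, 0.845)

Proportion CI:
SE = √(p̂(1-p̂)/n) = √(0.822 · 0.178 / 1495) = 0.00989

z* = 2.326
Margin = z* · SE = 2.326 · 0.00989 = 0.0230

CI: 0.822 ± 0.0230 = (0.799, 0.845)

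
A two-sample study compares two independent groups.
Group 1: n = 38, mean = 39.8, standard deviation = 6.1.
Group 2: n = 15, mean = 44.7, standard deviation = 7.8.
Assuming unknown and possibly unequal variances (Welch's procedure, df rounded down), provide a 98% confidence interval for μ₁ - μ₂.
(-10.55, 0.75)

Difference: x̄₁ - x̄₂ = -4.90
SE = √(s₁²/n₁ + s₂²/n₂) = √(6.1²/38 + 7.8²/15) = 2.2439
df = 21.11 → 21 (Welch–Satterthwaite, rounded down)
t* = 2.518

CI: -4.90 ± 2.518 · 2.2439 = -4.90 ± 5.65 = (-10.55, 0.75)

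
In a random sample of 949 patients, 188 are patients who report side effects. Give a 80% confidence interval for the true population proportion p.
(0.182, 0.215)

Proportion CI:
p̂ = 188/949 = 0.19810
SE = √(p̂(1-p̂)/n) = √(0.19810 · 0.80190 / 949) = 0.01294

z* = 1.282
Margin = z* · SE = 1.282 · 0.01294 = 0.0166

CI: 0.19810 ± 0.0166 = (0.182, 0.215)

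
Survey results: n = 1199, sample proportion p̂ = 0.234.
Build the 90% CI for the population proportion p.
(0.214, 0.254)

Proportion CI:
SE = √(p̂(1-p̂)/n) = √(0.234 · 0.766 / 1199) = 0.01223

z* = 1.645
Margin = z* · SE = 1.645 · 0.01223 = 0.0201

CI: 0.234 ± 0.0201 = (0.214, 0.254)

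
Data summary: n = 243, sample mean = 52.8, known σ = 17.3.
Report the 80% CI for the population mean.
(51.38, 54.22)

z-interval (σ known):
z* = 1.282 for 80% confidence

Margin of error = z* · σ/√n = 1.282 · 17.3/√243 = 1.42

CI: (52.8 - 1.42, 52.8 + 1.42) = (51.38, 54.22)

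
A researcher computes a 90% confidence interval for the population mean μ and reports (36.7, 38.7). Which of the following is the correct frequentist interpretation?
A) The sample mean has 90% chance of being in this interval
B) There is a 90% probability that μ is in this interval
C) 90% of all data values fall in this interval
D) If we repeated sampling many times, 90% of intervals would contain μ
D

A) Wrong — x̄ is observed and sits in the interval by construction.
B) Wrong — μ is fixed; the randomness lives in the interval, not in μ.
C) Wrong — a CI is about the parameter μ, not individual data values.
D) Correct — this is the frequentist long-run coverage interpretation.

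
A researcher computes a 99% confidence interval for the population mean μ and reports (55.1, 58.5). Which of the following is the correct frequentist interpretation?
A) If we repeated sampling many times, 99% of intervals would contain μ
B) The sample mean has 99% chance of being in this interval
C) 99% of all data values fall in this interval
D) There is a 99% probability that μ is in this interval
A

A) Correct — this is the frequentist long-run coverage interpretation.
B) Wrong — x̄ is observed and sits in the interval by construction.
C) Wrong — a CI is about the parameter μ, not individual data values.
D) Wrong — μ is fixed; the randomness lives in the interval, not in μ.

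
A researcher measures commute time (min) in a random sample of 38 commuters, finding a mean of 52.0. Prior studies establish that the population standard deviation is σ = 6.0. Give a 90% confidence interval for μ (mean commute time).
(50.40, 53.60)

z-interval (σ known):
z* = 1.645 for 90% confidence

Margin of error = z* · σ/√n = 1.645 · 6.0/√38 = 1.60

CI: (52.0 - 1.60, 52.0 + 1.60) = (50.40, 53.60)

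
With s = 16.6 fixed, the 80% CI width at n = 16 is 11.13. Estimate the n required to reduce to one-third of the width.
n ≈ 144

CI width ∝ 1/√n
To reduce width by factor 3, need √n to grow by 3 → need 3² = 9 times as many samples.

Current: n = 16, width = 11.13
New: n = 144, width ≈ 3.56

Width reduced by factor of 11.13/3.56 = 3.13.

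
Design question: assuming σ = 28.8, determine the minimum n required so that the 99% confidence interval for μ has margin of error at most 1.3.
n ≥ 3257

For margin E ≤ 1.3:
n ≥ (z* · σ / E)²
n ≥ (2.576 · 28.8 / 1.3)²
n ≥ 3256.79

Minimum n = 3257 (rounding up)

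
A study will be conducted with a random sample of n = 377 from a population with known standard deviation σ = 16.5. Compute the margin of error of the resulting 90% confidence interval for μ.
Margin of error = 1.40

Margin of error = z* · σ/√n
= 1.645 · 16.5/√377
= 1.645 · 16.5/19.4165
= 1.40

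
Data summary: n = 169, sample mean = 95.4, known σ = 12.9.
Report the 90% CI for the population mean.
(93.77, 97.03)

z-interval (σ known):
z* = 1.645 for 90% confidence

Margin of error = z* · σ/√n = 1.645 · 12.9/√169 = 1.63

CI: (95.4 - 1.63, 95.4 + 1.63) = (93.77, 97.03)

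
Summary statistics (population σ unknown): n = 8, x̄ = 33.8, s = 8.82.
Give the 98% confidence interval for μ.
(24.45, 43.15)

t-interval (σ unknown):
df = n - 1 = 7
t* = 2.998 for 98% confidence

Margin of error = t* · s/√n = 2.998 · 8.82/√8 = 9.35

CI: (24.45, 43.15)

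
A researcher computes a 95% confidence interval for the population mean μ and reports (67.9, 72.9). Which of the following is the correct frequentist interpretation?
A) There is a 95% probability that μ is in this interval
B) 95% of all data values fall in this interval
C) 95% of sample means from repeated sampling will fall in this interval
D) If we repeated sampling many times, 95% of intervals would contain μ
D

A) Wrong — μ is fixed; the randomness lives in the interval, not in μ.
B) Wrong — a CI is about the parameter μ, not individual data values.
C) Wrong — coverage applies to intervals containing μ, not to future x̄ values.
D) Correct — this is the frequentist long-run coverage interpretation.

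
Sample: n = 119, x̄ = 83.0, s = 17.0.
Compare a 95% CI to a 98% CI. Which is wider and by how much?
98% CI is wider by 1.18

df = 118
95% CI: t* = 1.980, (79.91, 86.09), width = 2 · t* · s/√n = 6.17
98% CI: t* = 2.358, (79.33, 86.67), width = 2 · t* · s/√n = 7.35

The 98% CI is wider by 7.35 - 6.17 = 1.18.
Higher confidence requires a wider interval.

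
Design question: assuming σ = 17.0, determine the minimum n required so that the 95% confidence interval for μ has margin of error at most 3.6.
n ≥ 86

For margin E ≤ 3.6:
n ≥ (z* · σ / E)²
n ≥ (1.960 · 17.0 / 3.6)²
n ≥ 85.67

Minimum n = 86 (rounding up)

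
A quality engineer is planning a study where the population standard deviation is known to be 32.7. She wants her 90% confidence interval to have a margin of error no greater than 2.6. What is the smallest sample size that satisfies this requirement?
n ≥ 429

For margin E ≤ 2.6:
n ≥ (z* · σ / E)²
n ≥ (1.645 · 32.7 / 2.6)²
n ≥ 428.04

Minimum n = 429 (rounding up)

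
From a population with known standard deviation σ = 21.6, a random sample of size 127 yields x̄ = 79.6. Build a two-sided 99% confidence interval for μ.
(74.66, 84.54)

z-interval (σ known):
z* = 2.576 for 99% confidence

Margin of error = z* · σ/√n = 2.576 · 21.6/√127 = 4.94

CI: (79.6 - 4.94, 79.6 + 4.94) = (74.66, 84.54)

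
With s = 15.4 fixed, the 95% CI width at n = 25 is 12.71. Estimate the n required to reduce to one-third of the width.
n ≈ 225

CI width ∝ 1/√n
To reduce width by factor 3, need √n to grow by 3 → need 3² = 9 times as many samples.

Current: n = 25, width = 12.71
New: n = 225, width ≈ 4.05

Width reduced by factor of 12.71/4.05 = 3.14.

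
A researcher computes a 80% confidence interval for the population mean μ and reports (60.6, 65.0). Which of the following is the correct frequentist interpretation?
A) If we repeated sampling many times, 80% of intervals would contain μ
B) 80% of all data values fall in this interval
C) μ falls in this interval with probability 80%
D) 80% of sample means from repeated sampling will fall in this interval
A

A) Correct — this is the frequentist long-run coverage interpretation.
B) Wrong — a CI is about the parameter μ, not individual data values.
C) Wrong — μ is fixed; the randomness lives in the interval, not in μ.
D) Wrong — coverage applies to intervals containing μ, not to future x̄ values.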